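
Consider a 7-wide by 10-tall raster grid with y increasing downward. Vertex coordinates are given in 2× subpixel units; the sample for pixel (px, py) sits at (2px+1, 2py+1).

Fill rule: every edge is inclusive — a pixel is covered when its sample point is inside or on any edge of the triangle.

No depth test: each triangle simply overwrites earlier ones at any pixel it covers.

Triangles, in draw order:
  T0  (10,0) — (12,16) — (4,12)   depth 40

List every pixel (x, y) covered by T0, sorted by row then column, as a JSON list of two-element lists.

T0:
  2·area = 120
  edge (10, 0)→(12, 16): d=(2,16) inclusive
  edge (12, 16)→(4, 12): d=(-8,-4) inclusive
  edge (4, 12)→(10, 0): d=(6,-12) inclusive
    (4,1)@(9, 3): e=[22,92,6] → █
    (5,1)@(11, 3): e=[-10,100,30] → ·
    (4,2)@(9, 5): e=[26,76,18] → █
    (5,2)@(11, 5): e=[-6,84,42] → ·
    (3,3)@(7, 7): e=[62,52,6] → █
    (5,3)@(11, 7): e=[-2,68,54] → ·
    (3,4)@(7, 9): e=[66,36,18] → █
    (5,4)@(11, 9): e=[2,52,66] → █
    (6,4)@(13, 9): e=[-30,60,90] → ·
    (2,5)@(5, 11): e=[102,12,6] → █
    (6,5)@(13, 11): e=[-26,44,102] → ·
    (2,6)@(5, 13): e=[106,-4,18] → ·
  covered (15 px):
    · · · · · · ·
    · · · · █ · ·
    · · · · █ · ·
    · · · █ █ · ·
    · · · █ █ █ ·
    · · █ █ █ █ ·
    · · · █ █ █ ·
    · · · · · █ ·
    · · · · · · ·
    · · · · · · ·

Answer: [[4,1],[4,2],[3,3],[4,3],[3,4],[4,4],[5,4],[2,5],[3,5],[4,5],[5,5],[3,6],[4,6],[5,6],[5,7]]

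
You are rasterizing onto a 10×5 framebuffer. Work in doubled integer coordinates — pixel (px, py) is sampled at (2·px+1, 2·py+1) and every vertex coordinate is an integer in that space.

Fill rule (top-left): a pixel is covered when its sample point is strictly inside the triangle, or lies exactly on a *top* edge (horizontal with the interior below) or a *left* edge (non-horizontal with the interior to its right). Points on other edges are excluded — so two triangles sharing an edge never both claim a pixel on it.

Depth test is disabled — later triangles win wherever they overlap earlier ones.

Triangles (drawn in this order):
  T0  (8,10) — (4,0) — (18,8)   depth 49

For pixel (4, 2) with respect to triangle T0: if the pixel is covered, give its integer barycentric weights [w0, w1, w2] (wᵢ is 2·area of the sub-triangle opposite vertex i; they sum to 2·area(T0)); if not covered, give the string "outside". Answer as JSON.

T0:
  2·area = 108
  edge (8, 10)→(4, 0): d=(-4,-10) top-left  bias=+0
  edge (4, 0)→(18, 8): d=(14,8) right/bottom  bias=-1
  edge (18, 8)→(8, 10): d=(-10,2) right/bottom  bias=-1
    (2,0)@(5, 1): e=[6,6,96] → X
    (3,0)@(7, 1): e=[26,-10,92] → .
    (2,1)@(5, 3): e=[-2,34,76] → .
    (3,1)@(7, 3): e=[18,18,72] → X
    (4,1)@(9, 3): e=[38,2,68] → X
    (5,1)@(11, 3): e=[58,-14,64] → .
    (3,2)@(7, 5): e=[10,46,52] → X
    (5,2)@(11, 5): e=[50,14,44] → X
    (6,2)@(13, 5): e=[70,-2,40] → .
    (3,3)@(7, 7): e=[2,74,32] → X
    (6,3)@(13, 7): e=[62,26,20] → X
    (7,3)@(15, 7): e=[82,10,16] → X
    (6,4)@(13, 9): e=[54,54,0] → .  [on edge]
  covered (13 px):
    . . X . . . . . . .
    . . . X X . . . . .
    . . . X X X . . . .
    . . . X X X X X . .
    . . . . X X . . . .

Final: [30,48,30]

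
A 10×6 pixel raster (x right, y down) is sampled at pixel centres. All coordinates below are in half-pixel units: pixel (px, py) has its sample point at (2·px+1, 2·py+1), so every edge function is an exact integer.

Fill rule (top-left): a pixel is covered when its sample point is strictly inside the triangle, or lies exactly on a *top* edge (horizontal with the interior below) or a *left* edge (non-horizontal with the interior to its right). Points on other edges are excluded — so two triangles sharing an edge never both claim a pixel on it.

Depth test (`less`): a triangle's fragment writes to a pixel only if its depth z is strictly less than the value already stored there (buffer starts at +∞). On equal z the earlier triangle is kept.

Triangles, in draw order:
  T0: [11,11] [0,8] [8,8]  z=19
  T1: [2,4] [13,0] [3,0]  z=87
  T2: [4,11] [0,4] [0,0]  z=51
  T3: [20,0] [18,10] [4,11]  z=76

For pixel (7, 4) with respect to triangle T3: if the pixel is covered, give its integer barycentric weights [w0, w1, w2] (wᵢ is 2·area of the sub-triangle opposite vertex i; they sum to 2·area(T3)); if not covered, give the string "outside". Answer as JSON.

T0:
  2·area = 24
  edge (11, 11)→(0, 8): d=(-11,-3) top-left  bias=+0
  edge (0, 8)→(8, 8): d=(8,0) top-left  bias=+0
  edge (8, 8)→(11, 11): d=(3,3) right/bottom  bias=-1
    (0,0)@(1, 1): e=[80,-56,0] → .  [on edge]
    (1,1)@(3, 3): e=[64,-40,0] → .  [on edge]
    (2,2)@(5, 5): e=[48,-24,0] → .  [on edge]
    (3,3)@(7, 7): e=[32,-8,0] → .  [on edge]
    (2,4)@(5, 9): e=[4,8,12] → X
    (3,4)@(7, 9): e=[10,8,6] → X
    (4,4)@(9, 9): e=[16,8,0] → .  [on edge]
    (2,5)@(5, 11): e=[-18,24,18] → .
    (3,5)@(7, 11): e=[-12,24,12] → .
    (5,5)@(11, 11): e=[0,24,0] → .  [on edge]
  covered (2 px):
    . . . . . . . . . .
    . . . . . . . . . .
    . . . . . . . . . .
    . . . . . . . . . .
    . . X X . . . . . .
    . . . . . . . . . .
T1:
  2·area = 40  (B↔C swapped to make it positive)
  edge (2, 4)→(3, 0): d=(1,-4) top-left  bias=+0
  edge (3, 0)→(13, 0): d=(10,0) top-left  bias=+0
  edge (13, 0)→(2, 4): d=(-11,4) right/bottom  bias=-1
    (1,0)@(3, 1): e=[1,10,29] → X
    (2,0)@(5, 1): e=[9,10,21] → X
    (3,0)@(7, 1): e=[17,10,13] → X
    (4,0)@(9, 1): e=[25,10,5] → X
    (5,0)@(11, 1): e=[33,10,-3] → .
    (1,1)@(3, 3): e=[3,30,7] → X
    (2,1)@(5, 3): e=[11,30,-1] → .
    (3,1)@(7, 3): e=[19,30,-9] → .
    (4,1)@(9, 3): e=[27,30,-17] → .
    (1,2)@(3, 5): e=[5,50,-15] → .
  covered (5 px):
    . X X X X . . . . .
    . X . . . . . . . .
    . . . . . . . . . .
    . . . . . . . . . .
    . . . . . . . . . .
    . . . . . . . . . .
T2:
  2·area = 16
  edge (4, 11)→(0, 4): d=(-4,-7) top-left  bias=+0
  edge (0, 4)→(0, 0): d=(0,-4) top-left  bias=+0
  edge (0, 0)→(4, 11): d=(4,11) right/bottom  bias=-1
    (0,1)@(1, 3): e=[11,4,1] → X
    (1,1)@(3, 3): e=[25,12,-21] → .
    (0,2)@(1, 5): e=[3,4,9] → X
    (1,2)@(3, 5): e=[17,12,-13] → .
    (0,3)@(1, 7): e=[-5,4,17] → .
    (1,4)@(3, 9): e=[1,12,3] → X
    (2,4)@(5, 9): e=[15,20,-19] → .
    (1,5)@(3, 11): e=[-7,12,11] → .
  covered (3 px):
    . . . . . . . . . .
    X . . . . . . . . .
    X . . . . . . . . .
    . . . . . . . . . .
    . X . . . . . . . .
    . . . . . . . . . .
T3:
  2·area = 138
  edge (20, 0)→(18, 10): d=(-2,10) right/bottom  bias=-1
  edge (18, 10)→(4, 11): d=(-14,1) right/bottom  bias=-1
  edge (4, 11)→(20, 0): d=(16,-11) top-left  bias=+0
    (9,0)@(19, 1): e=[8,125,5] → X
    (8,1)@(17, 3): e=[24,99,15] → X
    (6,2)@(13, 5): e=[60,75,3] → X
    (7,2)@(15, 5): e=[40,73,25] → X
    (9,2)@(19, 5): e=[0,69,69] → .  [on edge]
    (5,3)@(11, 7): e=[76,49,13] → X
    (9,3)@(19, 7): e=[-4,41,101] → .
    (3,4)@(7, 9): e=[112,25,1] → X
    (4,4)@(9, 9): e=[92,23,23] → X
    (9,4)@(19, 9): e=[-8,13,133] → .
    (3,5)@(7, 11): e=[108,-3,33] → .
    (4,5)@(9, 11): e=[88,-5,55] → .
  covered (16 px):
    . . . . . . . . . X
    . . . . . . . . X X
    . . . . . . X X X .
    . . . . . X X X X .
    . . . X X X X X X .
    . . . . . . . . . .

Result: [17,89,32]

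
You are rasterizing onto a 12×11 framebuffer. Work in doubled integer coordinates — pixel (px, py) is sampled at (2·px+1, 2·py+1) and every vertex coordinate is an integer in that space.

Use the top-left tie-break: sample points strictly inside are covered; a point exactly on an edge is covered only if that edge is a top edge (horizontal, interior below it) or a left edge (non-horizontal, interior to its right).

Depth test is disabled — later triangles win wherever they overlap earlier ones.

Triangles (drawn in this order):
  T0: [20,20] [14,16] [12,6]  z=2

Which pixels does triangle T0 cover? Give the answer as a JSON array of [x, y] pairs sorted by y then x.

T0:
  2·area = 52
  edge (20, 20)→(14, 16): d=(-6,-4) top-left  bias=+0
  edge (14, 16)→(12, 6): d=(-2,-10) top-left  bias=+0
  edge (12, 6)→(20, 20): d=(8,14) right/bottom  bias=-1
    (5,0)@(11, 1): e=[78,0,-26] → ·  [on edge]
    (6,4)@(13, 9): e=[38,4,10] → #
    (7,4)@(15, 9): e=[46,24,-18] → ·
    (6,5)@(13, 11): e=[26,0,26] → #  [on edge]
    (7,5)@(15, 11): e=[34,20,-2] → ·
    (6,6)@(13, 13): e=[14,-4,42] → ·
    (7,6)@(15, 13): e=[22,16,14] → #
    (8,6)@(17, 13): e=[30,36,-14] → ·
    (7,7)@(15, 15): e=[10,12,30] → #
    (8,7)@(17, 15): e=[18,32,2] → #
    (9,7)@(19, 15): e=[26,52,-26] → ·
    (7,8)@(15, 17): e=[-2,8,46] → ·
    (7,10)@(15, 21): e=[-26,0,78] → ·  [on edge]
  covered (7 px):
    · · · · · · · · · · · ·
    · · · · · · · · · · · ·
    · · · · · · · · · · · ·
    · · · · · · · · · · · ·
    · · · · · · # · · · · ·
    · · · · · · # · · · · ·
    · · · · · · · # · · · ·
    · · · · · · · # # · · ·
    · · · · · · · · # · · ·
    · · · · · · · · · # · ·
    · · · · · · · · · · · ·

Answer: [[6,4],[6,5],[7,6],[7,7],[8,7],[8,8],[9,9]]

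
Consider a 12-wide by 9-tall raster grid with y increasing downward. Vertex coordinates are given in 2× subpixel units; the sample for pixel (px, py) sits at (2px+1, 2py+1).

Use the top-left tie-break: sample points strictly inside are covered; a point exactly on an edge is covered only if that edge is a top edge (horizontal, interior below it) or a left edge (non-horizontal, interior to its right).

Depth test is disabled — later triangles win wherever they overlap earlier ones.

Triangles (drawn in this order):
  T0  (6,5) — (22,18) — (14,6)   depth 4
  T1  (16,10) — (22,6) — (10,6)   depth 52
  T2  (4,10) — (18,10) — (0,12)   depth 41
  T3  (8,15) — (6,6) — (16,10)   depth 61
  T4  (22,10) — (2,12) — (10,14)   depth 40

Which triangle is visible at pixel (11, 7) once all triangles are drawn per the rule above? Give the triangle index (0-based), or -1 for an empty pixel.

T0:
  2·area = 88  (B↔C swapped to make it positive)
  edge (6, 5)→(14, 6): d=(8,1) right/bottom  bias=-1
  edge (14, 6)→(22, 18): d=(8,12) right/bottom  bias=-1
  edge (22, 18)→(6, 5): d=(-16,-13) top-left  bias=+0
    (4,3)@(9, 7): e=[13,68,7] → #
    (5,3)@(11, 7): e=[11,44,33] → #
    (6,3)@(13, 7): e=[9,20,59] → #
    (7,3)@(15, 7): e=[7,-4,85] → ·
    (4,4)@(9, 9): e=[29,84,-25] → ·
    (5,4)@(11, 9): e=[27,60,1] → #
    (7,4)@(15, 9): e=[23,12,53] → #
    (8,4)@(17, 9): e=[21,-12,79] → ·
    (5,5)@(11, 11): e=[43,76,-31] → ·
    (6,5)@(13, 11): e=[41,52,-5] → ·
    (7,5)@(15, 11): e=[39,28,21] → #
    (8,5)@(17, 11): e=[37,4,47] → #
  covered (11 px):
    · · · · · · · · · · · ·
    · · · · · · · · · · · ·
    · · · · · · · · · · · ·
    · · · · # # # · · · · ·
    · · · · · # # # · · · ·
    · · · · · · · # # · · ·
    · · · · · · · · # · · ·
    · · · · · · · · · # · ·
    · · · · · · · · · · # ·
T1:
  2·area = 48  (B↔C swapped to make it positive)
  edge (16, 10)→(10, 6): d=(-6,-4) top-left  bias=+0
  edge (10, 6)→(22, 6): d=(12,0) top-left  bias=+0
  edge (22, 6)→(16, 10): d=(-6,4) right/bottom  bias=-1
    (6,3)@(13, 7): e=[6,12,30] → #
    (7,3)@(15, 7): e=[14,12,22] → #
    (8,3)@(17, 7): e=[22,12,14] → #
    (9,3)@(19, 7): e=[30,12,6] → #
    (10,3)@(21, 7): e=[38,12,-2] → ·
    (6,4)@(13, 9): e=[-6,36,18] → ·
    (7,4)@(15, 9): e=[2,36,10] → #
    (9,4)@(19, 9): e=[18,36,-6] → ·
    (7,5)@(15, 11): e=[-10,60,-2] → ·
    (8,5)@(17, 11): e=[-2,60,-10] → ·
  covered (6 px):
    · · · · · · · · · · · ·
    · · · · · · · · · · · ·
    · · · · · · · · · · · ·
    · · · · · · # # # # · ·
    · · · · · · · # # · · ·
    · · · · · · · · · · · ·
    · · · · · · · · · · · ·
    · · · · · · · · · · · ·
    · · · · · · · · · · · ·
T2:
  2·area = 28
  edge (4, 10)→(18, 10): d=(14,0) top-left  bias=+0
  edge (18, 10)→(0, 12): d=(-18,2) right/bottom  bias=-1
  edge (0, 12)→(4, 10): d=(4,-2) top-left  bias=+0
    (1,5)@(3, 11): e=[14,12,2] → #
    (2,5)@(5, 11): e=[14,8,6] → #
    (3,5)@(7, 11): e=[14,4,10] → #
    (4,5)@(9, 11): e=[14,0,14] → ·  [on edge]
    (1,6)@(3, 13): e=[42,-24,10] → ·
    (2,6)@(5, 13): e=[42,-28,14] → ·
    (3,6)@(7, 13): e=[42,-32,18] → ·
  covered (3 px):
    · · · · · · · · · · · ·
    · · · · · · · · · · · ·
    · · · · · · · · · · · ·
    · · · · · · · · · · · ·
    · · · · · · · · · · · ·
    · # # # · · · · · · · ·
    · · · · · · · · · · · ·
    · · · · · · · · · · · ·
    · · · · · · · · · · · ·
T3:
  2·area = 82
  edge (8, 15)→(6, 6): d=(-2,-9) top-left  bias=+0
  edge (6, 6)→(16, 10): d=(10,4) right/bottom  bias=-1
  edge (16, 10)→(8, 15): d=(-8,5) right/bottom  bias=-1
    (3,3)@(7, 7): e=[7,6,69] → #
    (4,3)@(9, 7): e=[25,-2,59] → ·
    (3,4)@(7, 9): e=[3,26,53] → #
    (4,4)@(9, 9): e=[21,18,43] → #
    (5,4)@(11, 9): e=[39,10,33] → #
    (6,4)@(13, 9): e=[57,2,23] → #
    (7,4)@(15, 9): e=[75,-6,13] → ·
    (3,5)@(7, 11): e=[-1,46,37] → ·
    (4,5)@(9, 11): e=[17,38,27] → #
    (7,5)@(15, 11): e=[71,14,-3] → ·
    (4,6)@(9, 13): e=[13,58,11] → #
    (6,6)@(13, 13): e=[49,42,-9] → ·
  covered (10 px):
    · · · · · · · · · · · ·
    · · · · · · · · · · · ·
    · · · · · · · · · · · ·
    · · · # · · · · · · · ·
    · · · # # # # · · · · ·
    · · · · # # # · · · · ·
    · · · · # # · · · · · ·
    · · · · · · · · · · · ·
    · · · · · · · · · · · ·
T4:
  2·area = 56  (B↔C swapped to make it positive)
  edge (22, 10)→(10, 14): d=(-12,4) right/bottom  bias=-1
  edge (10, 14)→(2, 12): d=(-8,-2) top-left  bias=+0
  edge (2, 12)→(22, 10): d=(20,-2) top-left  bias=+0
    (6,5)@(13, 11): e=[24,30,2] → #
    (7,5)@(15, 11): e=[16,34,6] → #
    (8,5)@(17, 11): e=[8,38,10] → #
    (9,5)@(19, 11): e=[0,42,14] → ·  [on edge]
    (3,6)@(7, 13): e=[24,2,30] → #
    (4,6)@(9, 13): e=[16,6,34] → #
    (5,6)@(11, 13): e=[8,10,38] → #
    (6,6)@(13, 13): e=[0,14,42] → ·  [on edge]
    (7,6)@(15, 13): e=[-8,18,46] → ·
    (8,6)@(17, 13): e=[-16,22,50] → ·
    (3,7)@(7, 15): e=[0,-14,70] → ·  [on edge]
    (4,7)@(9, 15): e=[-8,-10,74] → ·
    (0,8)@(1, 17): e=[0,-42,98] → ·  [on edge]
  covered (6 px):
    · · · · · · · · · · · ·
    · · · · · · · · · · · ·
    · · · · · · · · · · · ·
    · · · · · · · · · · · ·
    · · · · · · · · · · · ·
    · · · · · · # # # · · ·
    · · · # # # · · · · · ·
    · · · · · · · · · · · ·
    · · · · · · · · · · · ·

Z-buffer (winner per pixel, '.' = empty):
  . . . . . . . . . . . .
  . . . . . . . . . . . .
  . . . . . . . . . . . .
  . . . 3 0 0 1 1 1 1 . .
  . . . 3 3 3 3 1 1 . . .
  . 2 2 2 3 3 4 4 4 . . .
  . . . 4 4 4 . . 0 . . .
  . . . . . . . . . 0 . .
  . . . . . . . . . . 0 .

Answer: -1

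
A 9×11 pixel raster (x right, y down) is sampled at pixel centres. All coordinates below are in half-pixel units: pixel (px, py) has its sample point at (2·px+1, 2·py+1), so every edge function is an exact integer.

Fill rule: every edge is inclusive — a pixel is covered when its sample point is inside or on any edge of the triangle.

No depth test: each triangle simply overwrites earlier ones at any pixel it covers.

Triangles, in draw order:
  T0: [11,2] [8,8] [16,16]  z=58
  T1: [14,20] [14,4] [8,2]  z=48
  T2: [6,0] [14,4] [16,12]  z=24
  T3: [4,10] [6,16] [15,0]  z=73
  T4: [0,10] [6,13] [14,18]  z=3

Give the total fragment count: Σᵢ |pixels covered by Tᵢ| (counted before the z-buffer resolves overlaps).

T0:
  2·area = 72  (B↔C swapped to make it positive)
  edge (11, 2)→(16, 16): d=(5,14) inclusive
  edge (16, 16)→(8, 8): d=(-8,-8) inclusive
  edge (8, 8)→(11, 2): d=(3,-6) inclusive
    (0,0)@(1, 1): e=[135,0,-63] → ·  [on edge]
    (1,1)@(3, 3): e=[117,0,-45] → ·  [on edge]
    (5,1)@(11, 3): e=[5,64,3] → #
    (6,1)@(13, 3): e=[-23,80,15] → ·
    (2,2)@(5, 5): e=[99,0,-27] → ·  [on edge]
    (5,2)@(11, 5): e=[15,48,9] → #
    (6,2)@(13, 5): e=[-13,64,21] → ·
    (3,3)@(7, 7): e=[81,0,-9] → ·  [on edge]
    (4,3)@(9, 7): e=[53,16,3] → #
    (6,3)@(13, 7): e=[-3,48,27] → ·
    (4,4)@(9, 9): e=[63,0,9] → #  [on edge]
    (6,4)@(13, 9): e=[7,32,33] → #
    (5,5)@(11, 11): e=[45,0,27] → #  [on edge]
    (6,6)@(13, 13): e=[27,0,45] → #  [on edge]
    (7,7)@(15, 15): e=[9,0,63] → #  [on edge]
    (8,8)@(17, 17): e=[-9,0,81] → ·  [on edge]
  covered (11 px):
    · · · · · · · · ·
    · · · · · # · · ·
    · · · · · # · · ·
    · · · · # # · · ·
    · · · · # # # · ·
    · · · · · # # · ·
    · · · · · · # · ·
    · · · · · · · # ·
    · · · · · · · · ·
    · · · · · · · · ·
    · · · · · · · · ·
T1:
  2·area = 96  (B↔C swapped to make it positive)
  edge (14, 20)→(8, 2): d=(-6,-18) inclusive
  edge (8, 2)→(14, 4): d=(6,2) inclusive
  edge (14, 4)→(14, 20): d=(0,16) inclusive
    (2,0)@(5, 1): e=[-48,0,144] → ·  [on edge]
    (4,1)@(9, 3): e=[12,4,80] → #
    (5,1)@(11, 3): e=[48,0,48] → #  [on edge]
    (6,1)@(13, 3): e=[84,-4,16] → ·
    (4,2)@(9, 5): e=[0,16,80] → #  [on edge]
    (6,2)@(13, 5): e=[72,8,16] → #
    (7,2)@(15, 5): e=[108,4,-16] → ·
    (8,2)@(17, 5): e=[144,0,-48] → ·  [on edge]
    (4,3)@(9, 7): e=[-12,28,80] → ·
    (5,3)@(11, 7): e=[24,24,48] → #
    (7,3)@(15, 7): e=[96,16,-16] → ·
    (5,4)@(11, 9): e=[12,36,48] → #
    (5,5)@(11, 11): e=[0,48,48] → #  [on edge]
    (6,8)@(13, 17): e=[0,80,16] → #  [on edge]
  covered (14 px):
    · · · · · · · · ·
    · · · · # # · · ·
    · · · · # # # · ·
    · · · · · # # · ·
    · · · · · # # · ·
    · · · · · # # · ·
    · · · · · · # · ·
    · · · · · · # · ·
    · · · · · · # · ·
    · · · · · · · · ·
    · · · · · · · · ·
T2:
  2·area = 56
  edge (6, 0)→(14, 4): d=(8,4) inclusive
  edge (14, 4)→(16, 12): d=(2,8) inclusive
  edge (16, 12)→(6, 0): d=(-10,-12) inclusive
    (3,0)@(7, 1): e=[4,50,2] → #
    (4,0)@(9, 1): e=[-4,34,26] → ·
    (3,1)@(7, 3): e=[20,54,-18] → ·
    (4,1)@(9, 3): e=[12,38,6] → #
    (5,1)@(11, 3): e=[4,22,30] → #
    (6,1)@(13, 3): e=[-4,6,54] → ·
    (4,2)@(9, 5): e=[28,42,-14] → ·
    (5,2)@(11, 5): e=[20,26,10] → #
    (6,2)@(13, 5): e=[12,10,34] → #
    (7,2)@(15, 5): e=[4,-6,58] → ·
    (5,3)@(11, 7): e=[36,30,-10] → ·
    (6,3)@(13, 7): e=[28,14,14] → #
  covered (7 px):
    · · · # · · · · ·
    · · · · # # · · ·
    · · · · · # # · ·
    · · · · · · # · ·
    · · · · · · · # ·
    · · · · · · · · ·
    · · · · · · · · ·
    · · · · · · · · ·
    · · · · · · · · ·
    · · · · · · · · ·
    · · · · · · · · ·
T3:
  2·area = 86  (B↔C swapped to make it positive)
  edge (4, 10)→(15, 0): d=(11,-10) inclusive
  edge (15, 0)→(6, 16): d=(-9,16) inclusive
  edge (6, 16)→(4, 10): d=(-2,-6) inclusive
    (0,0)@(1, 1): e=[-129,215,0] → ·  [on edge]
    (6,1)@(13, 3): e=[13,5,68] → #
    (7,1)@(15, 3): e=[33,-27,80] → ·
    (5,2)@(11, 5): e=[15,19,52] → #
    (6,2)@(13, 5): e=[35,-13,64] → ·
    (1,3)@(3, 7): e=[-43,129,0] → ·  [on edge]
    (4,3)@(9, 7): e=[17,33,36] → #
    (6,3)@(13, 7): e=[57,-31,60] → ·
    (3,4)@(7, 9): e=[19,47,20] → #
    (5,4)@(11, 9): e=[59,-17,44] → ·
    (2,5)@(5, 11): e=[21,61,4] → #
    (4,5)@(9, 11): e=[61,-3,28] → ·
    (2,6)@(5, 13): e=[43,43,0] → #  [on edge]
    (3,9)@(7, 19): e=[129,-43,0] → ·  [on edge]
  covered (10 px):
    · · · · · · · · ·
    · · · · · · # · ·
    · · · · · # · · ·
    · · · · # # · · ·
    · · · # # · · · ·
    · · # # · · · · ·
    · · # # · · · · ·
    · · · · · · · · ·
    · · · · · · · · ·
    · · · · · · · · ·
    · · · · · · · · ·
T4:
  2·area = 6
  edge (0, 10)→(6, 13): d=(6,3) inclusive
  edge (6, 13)→(14, 18): d=(8,5) inclusive
  edge (14, 18)→(0, 10): d=(-14,-8) inclusive
    (4,7)@(9, 15): e=[3,1,2] → #
    (5,7)@(11, 15): e=[-3,-9,18] → ·
    (4,8)@(9, 17): e=[15,17,-26] → ·
  covered (1 px):
    · · · · · · · · ·
    · · · · · · · · ·
    · · · · · · · · ·
    · · · · · · · · ·
    · · · · · · · · ·
    · · · · · · · · ·
    · · · · · · · · ·
    · · · · # · · · ·
    · · · · · · · · ·
    · · · · · · · · ·
    · · · · · · · · ·

Final: 43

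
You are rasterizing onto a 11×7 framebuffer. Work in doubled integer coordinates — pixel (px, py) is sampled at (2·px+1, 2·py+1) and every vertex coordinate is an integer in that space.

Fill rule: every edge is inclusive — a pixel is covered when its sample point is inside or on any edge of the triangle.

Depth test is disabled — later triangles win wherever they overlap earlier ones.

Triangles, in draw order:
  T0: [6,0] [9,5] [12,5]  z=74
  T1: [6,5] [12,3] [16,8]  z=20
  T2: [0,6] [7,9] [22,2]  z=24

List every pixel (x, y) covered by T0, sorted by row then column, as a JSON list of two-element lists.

T0:
  2·area = 15  (B↔C swapped to make it positive)
  edge (6, 0)→(12, 5): d=(6,5) inclusive
  edge (12, 5)→(9, 5): d=(-3,0) inclusive
  edge (9, 5)→(6, 0): d=(-3,-5) inclusive
    (3,0)@(7, 1): e=[1,12,2] → █
    (4,0)@(9, 1): e=[-9,12,12] → ·
    (3,1)@(7, 3): e=[13,6,-4] → ·
    (4,1)@(9, 3): e=[3,6,6] → █
    (5,1)@(11, 3): e=[-7,6,16] → ·
    (0,2)@(1, 5): e=[55,0,-40] → ·  [on edge]
    (1,2)@(3, 5): e=[45,0,-30] → ·  [on edge]
    (2,2)@(5, 5): e=[35,0,-20] → ·  [on edge]
    (3,2)@(7, 5): e=[25,0,-10] → ·  [on edge]
    (4,2)@(9, 5): e=[15,0,0] → █  [on edge]
    (5,2)@(11, 5): e=[5,0,10] → █  [on edge]
    (6,2)@(13, 5): e=[-5,0,20] → ·  [on edge]
    (7,2)@(15, 5): e=[-15,0,30] → ·  [on edge]
    (8,2)@(17, 5): e=[-25,0,40] → ·  [on edge]
    (9,2)@(19, 5): e=[-35,0,50] → ·  [on edge]
    (10,2)@(21, 5): e=[-45,0,60] → ·  [on edge]
  covered (4 px):
    · · · █ · · · · · · ·
    · · · · █ · · · · · ·
    · · · · █ █ · · · · ·
    · · · · · · · · · · ·
    · · · · · · · · · · ·
    · · · · · · · · · · ·
    · · · · · · · · · · ·
T1:
  2·area = 38
  edge (6, 5)→(12, 3): d=(6,-2) inclusive
  edge (12, 3)→(16, 8): d=(4,5) inclusive
  edge (16, 8)→(6, 5): d=(-10,-3) inclusive
    (3,2)@(7, 5): e=[2,33,3] → █
    (4,2)@(9, 5): e=[6,23,9] → █
    (5,2)@(11, 5): e=[10,13,15] → █
    (6,2)@(13, 5): e=[14,3,21] → █
    (7,2)@(15, 5): e=[18,-7,27] → ·
    (3,3)@(7, 7): e=[14,41,-17] → ·
    (4,3)@(9, 7): e=[18,31,-11] → ·
    (5,3)@(11, 7): e=[22,21,-5] → ·
    (6,3)@(13, 7): e=[26,11,1] → █
    (7,3)@(15, 7): e=[30,1,7] → █
    (8,3)@(17, 7): e=[34,-9,13] → ·
    (6,4)@(13, 9): e=[38,19,-19] → ·
  covered (6 px):
    · · · · · · · · · · ·
    · · · · · · · · · · ·
    · · · █ █ █ █ · · · ·
    · · · · · · █ █ · · ·
    · · · · · · · · · · ·
    · · · · · · · · · · ·
    · · · · · · · · · · ·
T2:
  2·area = 94  (B↔C swapped to make it positive)
  edge (0, 6)→(22, 2): d=(22,-4) inclusive
  edge (22, 2)→(7, 9): d=(-15,7) inclusive
  edge (7, 9)→(0, 6): d=(-7,-3) inclusive
    (8,1)@(17, 3): e=[2,20,72] → █
    (9,1)@(19, 3): e=[10,6,78] → █
    (10,1)@(21, 3): e=[18,-8,84] → ·
    (3,2)@(7, 5): e=[6,60,28] → █
    (4,2)@(9, 5): e=[14,46,34] → █
    (5,2)@(11, 5): e=[22,32,40] → █
    (6,2)@(13, 5): e=[30,18,46] → █
    (7,2)@(15, 5): e=[38,4,52] → █
    (8,2)@(17, 5): e=[46,-10,58] → ·
    (9,2)@(19, 5): e=[54,-24,64] → ·
    (1,3)@(3, 7): e=[34,58,2] → █
    (2,3)@(5, 7): e=[42,44,8] → █
    (3,4)@(7, 9): e=[94,0,0] → █  [on edge]
  covered (13 px):
    · · · · · · · · · · ·
    · · · · · · · · █ █ ·
    · · · █ █ █ █ █ · · ·
    · █ █ █ █ █ · · · · ·
    · · · █ · · · · · · ·
    · · · · · · · · · · ·
    · · · · · · · · · · ·

Result: [[3,0],[4,1],[4,2],[5,2]]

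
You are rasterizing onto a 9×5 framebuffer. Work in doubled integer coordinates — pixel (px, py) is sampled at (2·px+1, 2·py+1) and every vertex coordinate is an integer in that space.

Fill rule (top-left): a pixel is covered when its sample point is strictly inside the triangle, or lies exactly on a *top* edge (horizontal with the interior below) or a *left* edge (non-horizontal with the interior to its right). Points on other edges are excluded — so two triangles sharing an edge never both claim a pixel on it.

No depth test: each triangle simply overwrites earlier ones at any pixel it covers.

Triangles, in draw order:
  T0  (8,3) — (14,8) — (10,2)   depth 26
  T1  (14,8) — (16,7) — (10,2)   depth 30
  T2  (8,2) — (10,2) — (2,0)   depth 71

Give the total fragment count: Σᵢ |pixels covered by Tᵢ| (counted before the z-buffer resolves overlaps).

T0:
  2·area = 16  (B↔C swapped to make it positive)
  edge (8, 3)→(10, 2): d=(2,-1) top-left  bias=+0
  edge (10, 2)→(14, 8): d=(4,6) right/bottom  bias=-1
  edge (14, 8)→(8, 3): d=(-6,-5) top-left  bias=+0
    (4,1)@(9, 3): e=[1,10,5] → █
    (5,1)@(11, 3): e=[3,-2,15] → ·
    (4,2)@(9, 5): e=[5,18,-7] → ·
    (5,2)@(11, 5): e=[7,6,3] → █
    (6,2)@(13, 5): e=[9,-6,13] → ·
    (5,3)@(11, 7): e=[11,14,-9] → ·
    (6,3)@(13, 7): e=[13,2,1] → █
    (7,3)@(15, 7): e=[15,-10,11] → ·
    (6,4)@(13, 9): e=[17,10,-11] → ·
  covered (3 px):
    · · · · · · · · ·
    · · · · █ · · · ·
    · · · · · █ · · ·
    · · · · · · █ · ·
    · · · · · · · · ·
T1:
  2·area = 16  (B↔C swapped to make it positive)
  edge (14, 8)→(10, 2): d=(-4,-6) top-left  bias=+0
  edge (10, 2)→(16, 7): d=(6,5) right/bottom  bias=-1
  edge (16, 7)→(14, 8): d=(-2,1) right/bottom  bias=-1
    (5,1)@(11, 3): e=[2,1,13] → █
    (6,1)@(13, 3): e=[14,-9,11] → ·
    (5,2)@(11, 5): e=[-6,13,9] → ·
    (6,2)@(13, 5): e=[6,3,7] → █
    (7,2)@(15, 5): e=[18,-7,5] → ·
    (6,3)@(13, 7): e=[-2,15,3] → ·
    (7,3)@(15, 7): e=[10,5,1] → █
    (8,3)@(17, 7): e=[22,-5,-1] → ·
    (7,4)@(15, 9): e=[2,17,-3] → ·
  covered (3 px):
    · · · · · · · · ·
    · · · · · █ · · ·
    · · · · · · █ · ·
    · · · · · · · █ ·
    · · · · · · · · ·
T2:
  2·area = 4  (B↔C swapped to make it positive)
  edge (8, 2)→(2, 0): d=(-6,-2) top-left  bias=+0
  edge (2, 0)→(10, 2): d=(8,2) right/bottom  bias=-1
  edge (10, 2)→(8, 2): d=(-2,0) right/bottom  bias=-1
    (2,0)@(5, 1): e=[0,2,2] → █  [on edge]
    (3,0)@(7, 1): e=[4,-2,2] → ·
    (2,1)@(5, 3): e=[-12,18,-2] → ·
    (5,1)@(11, 3): e=[0,6,-2] → ·  [on edge]
    (8,2)@(17, 5): e=[0,10,-6] → ·  [on edge]
  covered (1 px):
    · · █ · · · · · ·
    · · · · · · · · ·
    · · · · · · · · ·
    · · · · · · · · ·
    · · · · · · · · ·

Final: 7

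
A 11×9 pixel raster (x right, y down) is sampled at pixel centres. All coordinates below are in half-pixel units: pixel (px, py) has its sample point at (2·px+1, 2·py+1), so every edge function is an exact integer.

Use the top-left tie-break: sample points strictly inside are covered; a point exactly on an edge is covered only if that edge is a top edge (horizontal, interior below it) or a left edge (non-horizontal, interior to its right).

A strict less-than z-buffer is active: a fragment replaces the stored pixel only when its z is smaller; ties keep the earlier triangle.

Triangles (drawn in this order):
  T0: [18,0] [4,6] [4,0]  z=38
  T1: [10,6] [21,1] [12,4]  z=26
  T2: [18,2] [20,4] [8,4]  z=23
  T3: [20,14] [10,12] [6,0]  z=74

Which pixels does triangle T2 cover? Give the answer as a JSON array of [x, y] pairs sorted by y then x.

T0:
  2·area = 84
  edge (18, 0)→(4, 6): d=(-14,6) right/bottom  bias=-1
  edge (4, 6)→(4, 0): d=(0,-6) top-left  bias=+0
  edge (4, 0)→(18, 0): d=(14,0) top-left  bias=+0
    (2,0)@(5, 1): e=[64,6,14] → #
    (3,0)@(7, 1): e=[52,18,14] → #
    (4,0)@(9, 1): e=[40,30,14] → #
    (5,0)@(11, 1): e=[28,42,14] → #
    (6,0)@(13, 1): e=[16,54,14] → #
    (7,0)@(15, 1): e=[4,66,14] → #
    (8,0)@(17, 1): e=[-8,78,14] → ·
    (2,1)@(5, 3): e=[36,6,42] → #
    (5,1)@(11, 3): e=[0,42,42] → ·  [on edge]
    (6,1)@(13, 3): e=[-12,54,42] → ·
    (7,1)@(15, 3): e=[-24,66,42] → ·
    (2,2)@(5, 5): e=[8,6,70] → #
  covered (10 px):
    · · # # # # # # · · ·
    · · # # # · · · · · ·
    · · # · · · · · · · ·
    · · · · · · · · · · ·
    · · · · · · · · · · ·
    · · · · · · · · · · ·
    · · · · · · · · · · ·
    · · · · · · · · · · ·
    · · · · · · · · · · ·
T1:
  2·area = 12  (B↔C swapped to make it positive)
  edge (10, 6)→(12, 4): d=(2,-2) top-left  bias=+0
  edge (12, 4)→(21, 1): d=(9,-3) top-left  bias=+0
  edge (21, 1)→(10, 6): d=(-11,5) right/bottom  bias=-1
    (7,0)@(15, 1): e=[0,-18,30] → ·  [on edge]
    (10,0)@(21, 1): e=[12,0,0] → ·  [on edge]
    (6,1)@(13, 3): e=[0,-6,18] → ·  [on edge]
    (7,1)@(15, 3): e=[4,0,8] → #  [on edge]
    (8,1)@(17, 3): e=[8,6,-2] → ·
    (4,2)@(9, 5): e=[-4,0,16] → ·  [on edge]
    (5,2)@(11, 5): e=[0,6,6] → #  [on edge]
    (6,2)@(13, 5): e=[4,12,-4] → ·
    (7,2)@(15, 5): e=[8,18,-14] → ·
    (1,3)@(3, 7): e=[-12,0,24] → ·  [on edge]
    (4,3)@(9, 7): e=[0,18,-6] → ·  [on edge]
    (5,3)@(11, 7): e=[4,24,-16] → ·
    (3,4)@(7, 9): e=[0,30,-18] → ·  [on edge]
    (2,5)@(5, 11): e=[0,42,-30] → ·  [on edge]
    (1,6)@(3, 13): e=[0,54,-42] → ·  [on edge]
    (0,7)@(1, 15): e=[0,66,-54] → ·  [on edge]
  covered (2 px):
    · · · · · · · · · · ·
    · · · · · · · # · · ·
    · · · · · # · · · · ·
    · · · · · · · · · · ·
    · · · · · · · · · · ·
    · · · · · · · · · · ·
    · · · · · · · · · · ·
    · · · · · · · · · · ·
    · · · · · · · · · · ·
T2:
  2·area = 24
  edge (18, 2)→(20, 4): d=(2,2) right/bottom  bias=-1
  edge (20, 4)→(8, 4): d=(-12,0) right/bottom  bias=-1
  edge (8, 4)→(18, 2): d=(10,-2) top-left  bias=+0
    (8,0)@(17, 1): e=[0,36,-12] → ·  [on edge]
    (6,1)@(13, 3): e=[12,12,0] → #  [on edge]
    (7,1)@(15, 3): e=[8,12,4] → #
    (8,1)@(17, 3): e=[4,12,8] → #
    (9,1)@(19, 3): e=[0,12,12] → ·  [on edge]
    (1,2)@(3, 5): e=[36,-12,0] → ·  [on edge]
    (6,2)@(13, 5): e=[16,-12,20] → ·
    (7,2)@(15, 5): e=[12,-12,24] → ·
    (8,2)@(17, 5): e=[8,-12,28] → ·
    (10,2)@(21, 5): e=[0,-12,36] → ·  [on edge]
  covered (3 px):
    · · · · · · · · · · ·
    · · · · · · # # # · ·
    · · · · · · · · · · ·
    · · · · · · · · · · ·
    · · · · · · · · · · ·
    · · · · · · · · · · ·
    · · · · · · · · · · ·
    · · · · · · · · · · ·
    · · · · · · · · · · ·
T3:
  2·area = 112
  edge (20, 14)→(10, 12): d=(-10,-2) top-left  bias=+0
  edge (10, 12)→(6, 0): d=(-4,-12) top-left  bias=+0
  edge (6, 0)→(20, 14): d=(14,14) right/bottom  bias=-1
    (3,0)@(7, 1): e=[104,8,0] → ·  [on edge]
    (3,1)@(7, 3): e=[84,0,28] → #  [on edge]
    (4,1)@(9, 3): e=[88,24,0] → ·  [on edge]
    (3,2)@(7, 5): e=[64,-8,56] → ·
    (4,2)@(9, 5): e=[68,16,28] → #
    (5,2)@(11, 5): e=[72,40,0] → ·  [on edge]
    (4,3)@(9, 7): e=[48,8,56] → #
    (5,3)@(11, 7): e=[52,32,28] → #
    (6,3)@(13, 7): e=[56,56,0] → ·  [on edge]
    (4,4)@(9, 9): e=[28,0,84] → #  [on edge]
    (6,4)@(13, 9): e=[36,48,28] → #
    (7,4)@(15, 9): e=[40,72,0] → ·  [on edge]
    (2,5)@(5, 11): e=[0,-56,168] → ·  [on edge]
    (8,5)@(17, 11): e=[24,88,0] → ·  [on edge]
    (7,6)@(15, 13): e=[0,56,56] → #  [on edge]
    (9,6)@(19, 13): e=[8,104,0] → ·  [on edge]
    (5,7)@(11, 15): e=[-28,0,140] → ·  [on edge]
    (10,7)@(21, 15): e=[-8,120,0] → ·  [on edge]
  covered (12 px):
    · · · · · · · · · · ·
    · · · # · · · · · · ·
    · · · · # · · · · · ·
    · · · · # # · · · · ·
    · · · · # # # · · · ·
    · · · · · # # # · · ·
    · · · · · · · # # · ·
    · · · · · · · · · · ·
    · · · · · · · · · · ·

Final: [[6,1],[7,1],[8,1]]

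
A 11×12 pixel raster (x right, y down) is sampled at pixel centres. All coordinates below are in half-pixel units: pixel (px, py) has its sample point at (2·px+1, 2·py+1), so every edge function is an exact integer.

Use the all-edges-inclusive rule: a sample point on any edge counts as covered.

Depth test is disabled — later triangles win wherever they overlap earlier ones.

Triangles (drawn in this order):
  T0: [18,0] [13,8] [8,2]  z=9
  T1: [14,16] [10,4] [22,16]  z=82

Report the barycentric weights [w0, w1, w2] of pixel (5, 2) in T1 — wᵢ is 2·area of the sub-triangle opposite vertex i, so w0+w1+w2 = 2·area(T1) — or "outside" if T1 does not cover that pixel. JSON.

T0:
  2·area = 70
  edge (18, 0)→(13, 8): d=(-5,8) inclusive
  edge (13, 8)→(8, 2): d=(-5,-6) inclusive
  edge (8, 2)→(18, 0): d=(10,-2) inclusive
    (6,0)@(13, 1): e=[35,35,0] → #  [on edge]
    (7,0)@(15, 1): e=[19,47,4] → #
    (8,0)@(17, 1): e=[3,59,8] → #
    (9,0)@(19, 1): e=[-13,71,12] → ·
    (1,1)@(3, 3): e=[105,-35,0] → ·  [on edge]
    (4,1)@(9, 3): e=[57,1,12] → #
    (5,1)@(11, 3): e=[41,13,16] → #
    (8,1)@(17, 3): e=[-7,49,28] → ·
    (4,2)@(9, 5): e=[47,-9,32] → ·
    (5,2)@(11, 5): e=[31,3,36] → #
    (7,2)@(15, 5): e=[-1,27,44] → ·
    (5,3)@(11, 7): e=[21,-7,56] → ·
  covered (10 px):
    · · · · · · # # # · ·
    · · · · # # # # · · ·
    · · · · · # # · · · ·
    · · · · · · # · · · ·
    · · · · · · · · · · ·
    · · · · · · · · · · ·
    · · · · · · · · · · ·
    · · · · · · · · · · ·
    · · · · · · · · · · ·
    · · · · · · · · · · ·
    · · · · · · · · · · ·
    · · · · · · · · · · ·
T1:
  2·area = 96
  edge (14, 16)→(10, 4): d=(-4,-12) inclusive
  edge (10, 4)→(22, 16): d=(12,12) inclusive
  edge (22, 16)→(14, 16): d=(-8,0) inclusive
    (3,0)@(7, 1): e=[-24,0,120] → ·  [on edge]
    (4,0)@(9, 1): e=[0,-24,120] → ·  [on edge]
    (4,1)@(9, 3): e=[-8,0,104] → ·  [on edge]
    (5,2)@(11, 5): e=[8,0,88] → #  [on edge]
    (6,2)@(13, 5): e=[32,-24,88] → ·
    (5,3)@(11, 7): e=[0,24,72] → #  [on edge]
    (6,3)@(13, 7): e=[24,0,72] → #  [on edge]
    (7,3)@(15, 7): e=[48,-24,72] → ·
    (5,4)@(11, 9): e=[-8,48,56] → ·
    (6,4)@(13, 9): e=[16,24,56] → #
    (7,4)@(15, 9): e=[40,0,56] → #  [on edge]
    (8,4)@(17, 9): e=[64,-24,56] → ·
    (8,5)@(17, 11): e=[56,0,40] → #  [on edge]
    (6,6)@(13, 13): e=[0,72,24] → #  [on edge]
    (9,6)@(19, 13): e=[72,0,24] → #  [on edge]
    (10,7)@(21, 15): e=[88,0,8] → #  [on edge]
    (7,9)@(15, 19): e=[0,120,-24] → ·  [on edge]
  covered (16 px):
    · · · · · · · · · · ·
    · · · · · · · · · · ·
    · · · · · # · · · · ·
    · · · · · # # · · · ·
    · · · · · · # # · · ·
    · · · · · · # # # · ·
    · · · · · · # # # # ·
    · · · · · · · # # # #
    · · · · · · · · · · ·
    · · · · · · · · · · ·
    · · · · · · · · · · ·
    · · · · · · · · · · ·

Final: [0,88,8]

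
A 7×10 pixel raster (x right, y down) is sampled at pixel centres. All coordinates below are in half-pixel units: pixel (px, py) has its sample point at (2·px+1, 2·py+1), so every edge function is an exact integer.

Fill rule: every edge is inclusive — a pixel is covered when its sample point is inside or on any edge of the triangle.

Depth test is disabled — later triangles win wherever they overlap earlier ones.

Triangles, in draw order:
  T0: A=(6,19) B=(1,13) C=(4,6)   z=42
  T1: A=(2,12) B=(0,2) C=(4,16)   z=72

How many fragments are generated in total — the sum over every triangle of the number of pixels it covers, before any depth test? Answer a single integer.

T0:
  2·area = 53
  edge (6, 19)→(1, 13): d=(-5,-6) inclusive
  edge (1, 13)→(4, 6): d=(3,-7) inclusive
  edge (4, 6)→(6, 19): d=(2,13) inclusive
    (1,4)@(3, 9): e=[32,2,19] → █
    (2,4)@(5, 9): e=[44,16,-7] → ·
    (1,5)@(3, 11): e=[22,8,23] → █
    (2,5)@(5, 11): e=[34,22,-3] → ·
    (0,6)@(1, 13): e=[0,0,53] → █  [on edge]
    (2,6)@(5, 13): e=[24,28,1] → █
    (3,6)@(7, 13): e=[36,42,-25] → ·
    (0,7)@(1, 15): e=[-10,6,57] → ·
    (1,7)@(3, 15): e=[2,20,31] → █
    (3,7)@(7, 15): e=[26,48,-21] → ·
    (1,8)@(3, 17): e=[-8,26,35] → ·
    (2,8)@(5, 17): e=[4,40,9] → █
  covered (8 px):
    · · · · · · ·
    · · · · · · ·
    · · · · · · ·
    · · · · · · ·
    · █ · · · · ·
    · █ · · · · ·
    █ █ █ · · · ·
    · █ █ · · · ·
    · · █ · · · ·
    · · · · · · ·
T1:
  2·area = 12
  edge (2, 12)→(0, 2): d=(-2,-10) inclusive
  edge (0, 2)→(4, 16): d=(4,14) inclusive
  edge (4, 16)→(2, 12): d=(-2,-4) inclusive
    (0,3)@(1, 7): e=[0,6,6] → █  [on edge]
    (1,3)@(3, 7): e=[20,-22,14] → ·
    (0,4)@(1, 9): e=[-4,14,2] → ·
    (1,6)@(3, 13): e=[8,2,2] → █
    (2,6)@(5, 13): e=[28,-26,10] → ·
    (1,7)@(3, 15): e=[4,10,-2] → ·
    (1,8)@(3, 17): e=[0,18,-6] → ·  [on edge]
  covered (2 px):
    · · · · · · ·
    · · · · · · ·
    · · · · · · ·
    █ · · · · · ·
    · · · · · · ·
    · · · · · · ·
    · █ · · · · ·
    · · · · · · ·
    · · · · · · ·
    · · · · · · ·

Result: 10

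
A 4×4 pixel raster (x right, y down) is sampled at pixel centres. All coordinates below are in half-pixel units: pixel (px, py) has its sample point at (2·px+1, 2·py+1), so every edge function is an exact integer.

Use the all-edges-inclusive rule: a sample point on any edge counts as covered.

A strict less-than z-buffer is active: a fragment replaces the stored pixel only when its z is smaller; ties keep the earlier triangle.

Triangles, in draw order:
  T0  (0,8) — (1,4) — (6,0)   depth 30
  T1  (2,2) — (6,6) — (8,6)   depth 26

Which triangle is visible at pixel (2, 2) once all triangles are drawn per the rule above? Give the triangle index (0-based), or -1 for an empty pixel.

T0:
  2·area = 16
  edge (0, 8)→(1, 4): d=(1,-4) inclusive
  edge (1, 4)→(6, 0): d=(5,-4) inclusive
  edge (6, 0)→(0, 8): d=(-6,8) inclusive
    (2,0)@(5, 1): e=[13,1,2] → X
    (3,0)@(7, 1): e=[21,9,-14] → .
    (1,1)@(3, 3): e=[7,3,6] → X
    (2,1)@(5, 3): e=[15,11,-10] → .
    (0,2)@(1, 5): e=[1,5,10] → X
    (1,2)@(3, 5): e=[9,13,-6] → .
    (0,3)@(1, 7): e=[3,15,-2] → .
  covered (3 px):
    . . X .
    . X . .
    X . . .
    . . . .
T1:
  2·area = 8  (B↔C swapped to make it positive)
  edge (2, 2)→(8, 6): d=(6,4) inclusive
  edge (8, 6)→(6, 6): d=(-2,0) inclusive
  edge (6, 6)→(2, 2): d=(-4,-4) inclusive
    (0,0)@(1, 1): e=[-2,10,0] → .  [on edge]
    (1,1)@(3, 3): e=[2,6,0] → X  [on edge]
    (2,1)@(5, 3): e=[-6,6,8] → .
    (1,2)@(3, 5): e=[14,2,-8] → .
    (2,2)@(5, 5): e=[6,2,0] → X  [on edge]
    (3,2)@(7, 5): e=[-2,2,8] → .
    (2,3)@(5, 7): e=[18,-2,-8] → .
    (3,3)@(7, 7): e=[10,-2,0] → .  [on edge]
  covered (2 px):
    . . . .
    . X . .
    . . X .
    . . . .

Z-buffer (winner per pixel, '.' = empty):
  . . 0 .
  . 1 . .
  0 . 1 .
  . . . .

Answer: 1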